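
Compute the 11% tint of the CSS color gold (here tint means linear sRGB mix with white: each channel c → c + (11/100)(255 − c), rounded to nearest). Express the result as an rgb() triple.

rgb(255, 219, 28)

CSS gold is rgb(255, 215, 0).
Lerp each channel 11% toward 255:
  R: 255 + 0.11×(255−255) = 255 + 0 = 255 → 255
  G: 215 + 0.11×(255−215) = 215 + 4.4 = 219.4 → 219
  B: 0 + 0.11×(255−0) = 0 + 28.05 = 28.05 → 28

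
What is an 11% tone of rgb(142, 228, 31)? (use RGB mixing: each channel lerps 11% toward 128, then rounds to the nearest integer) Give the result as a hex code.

Lerp each channel 11% toward 128:
  R: 142 − 1.54 = 140.46 → 140
  G: 228 + 0.11×(128−228) = 228 − 11 = 217 → 217
  B: 31 + 0.11×(128−31) = 31 + 10.67 = 41.67 → 42
rgb(140, 217, 42) = #8CD92A.

#8CD92A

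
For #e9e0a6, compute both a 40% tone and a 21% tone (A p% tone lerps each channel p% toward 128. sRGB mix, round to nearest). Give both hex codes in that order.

#bfba97, #d3cc9e

#e9e0a6 is rgb(233, 224, 166).
40% tone:
  R: 233 − 42 = 191 → 191
  G: 224 + 0.4×(128−224) = 224 − 38.4 = 185.6 → 186
  B: 166 + 0.4×(128−166) = 166 − 15.2 = 150.8 → 151
  → #bfba97
21% tone:
  R: 233 − 22.05 = 210.95 → 211
  G: 224 + 0.21×(128−224) = 224 − 20.16 = 203.84 → 204
  B: 166 + 0.21×(128−166) = 166 − 7.98 = 158.02 → 158
  → #d3cc9e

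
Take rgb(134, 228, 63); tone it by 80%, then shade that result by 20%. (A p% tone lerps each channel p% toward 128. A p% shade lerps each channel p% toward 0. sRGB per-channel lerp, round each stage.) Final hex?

#67765c

Per channel, c → c + 0.8(128 − c):
  R: 134 − 4.8 = 129.2 → 129
  G: 228 + 0.8×(128−228) = 228 − 80 = 148 → 148
  B: 63 + 0.8×(128−63) = 63 + 52 = 115 → 115
After the tone: rgb(129, 148, 115) = #819473.
Per channel, c → c + 0.2(0 − c):
  R: 129 − 25.8 = 103.2 → 103
  G: 148 − 29.6 = 118.4 → 118
  B: 115 + 0.2×(0−115) = 115 − 23 = 92 → 92
rgb(103, 118, 92) = #67765c.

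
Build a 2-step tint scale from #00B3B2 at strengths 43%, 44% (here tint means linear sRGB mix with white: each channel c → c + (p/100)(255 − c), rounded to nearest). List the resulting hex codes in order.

#00B3B2 is rgb(0, 179, 178).
43%: (0 + 109.65 = 109.65→110, 179 + 32.68 = 211.68→212, 178 + 33.11 = 211.11→211) → #6ED4D3
44%: (0 + 112.2 = 112.2→112, 179 + 33.44 = 212.44→212, 178 + 33.88 = 211.88→212) → #70D4D4

#6ED4D3, #70D4D4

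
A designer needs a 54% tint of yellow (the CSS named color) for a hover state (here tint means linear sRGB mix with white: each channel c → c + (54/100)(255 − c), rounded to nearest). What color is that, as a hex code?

CSS yellow is rgb(255, 255, 0).
Lerp each channel 54% toward 255:
  R: 255 + 0 = 255 → 255
  G: 255 + 0.54×(255−255) = 255 + 0 = 255 → 255
  B: 0 + 0.54×(255−0) = 0 + 137.7 = 137.7 → 138
rgb(255, 255, 138) = #ffff8a.

#ffff8a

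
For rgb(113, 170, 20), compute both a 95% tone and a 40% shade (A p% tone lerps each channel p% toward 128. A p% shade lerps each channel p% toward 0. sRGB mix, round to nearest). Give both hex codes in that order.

95% tone:
  R: 113 + 0.95×(128−113) = 113 + 14.25 = 127.25 → 127
  G: 170 + 0.95×(128−170) = 170 − 39.9 = 130.1 → 130
  B: 20 + 102.6 = 122.6 → 123
  → #7f827b
40% shade:
  R: 113 + 0.4×(0−113) = 113 − 45.2 = 67.8 → 68
  G: 170 − 68 = 102 → 102
  B: 20 + 0.4×(0−20) = 20 − 8 = 12 → 12
  → #44660c

#7f827b, #44660c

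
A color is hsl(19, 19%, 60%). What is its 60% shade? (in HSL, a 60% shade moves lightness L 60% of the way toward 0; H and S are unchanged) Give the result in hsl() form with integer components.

hsl(19, 19%, 24%)

L moves 60% from 60 toward 0: 60 − 36 = 24 → 24.
H and S are unchanged.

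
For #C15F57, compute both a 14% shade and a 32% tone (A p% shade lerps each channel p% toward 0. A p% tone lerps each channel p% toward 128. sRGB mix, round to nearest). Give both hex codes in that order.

#C15F57 is rgb(193, 95, 87).
14% shade:
  R: 193 − 27.02 = 165.98 → 166
  G: 95 + 0.14×(0−95) = 95 − 13.3 = 81.7 → 82
  B: 87 + 0.14×(0−87) = 87 − 12.18 = 74.82 → 75
  → #A6524B
32% tone:
  R: 193 + 0.32×(128−193) = 193 − 20.8 = 172.2 → 172
  G: 95 + 10.56 = 105.56 → 106
  B: 87 + 0.32×(128−87) = 87 + 13.12 = 100.12 → 100
  → #AC6A64

#A6524B, #AC6A64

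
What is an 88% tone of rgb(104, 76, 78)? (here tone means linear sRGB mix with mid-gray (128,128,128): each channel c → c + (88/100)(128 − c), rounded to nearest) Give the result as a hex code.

#7d7a7a

Per channel, c → c + 0.88(128 − c):
  R: 104 + 0.88×(128−104) = 104 + 21.12 = 125.12 → 125
  G: 76 + 45.76 = 121.76 → 122
  B: 78 + 44 = 122 → 122
rgb(125, 122, 122) = #7d7a7a.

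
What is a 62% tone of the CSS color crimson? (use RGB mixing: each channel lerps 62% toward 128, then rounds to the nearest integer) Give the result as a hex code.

#A35766

CSS crimson is rgb(220, 20, 60).
Lerp each channel 62% toward 128:
  R: 220 + 0.62×(128−220) = 220 − 57.04 = 162.96 → 163
  G: 20 + 66.96 = 86.96 → 87
  B: 60 + 42.16 = 102.16 → 102
rgb(163, 87, 102) = #A35766.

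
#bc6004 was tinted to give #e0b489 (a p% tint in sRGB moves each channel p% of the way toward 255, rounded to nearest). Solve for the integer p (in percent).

#bc6004 is rgb(188, 96, 4); #e0b489 is rgb(224, 180, 137).
On the B channel (widest range): 137 ≈ 4 + (p/100)(255 − 4), so p ≈ 100×(137 − 4)/(255 − 4) = 13300/251 = 52.99.
p = 53 reproduces all three channels after rounding.

53%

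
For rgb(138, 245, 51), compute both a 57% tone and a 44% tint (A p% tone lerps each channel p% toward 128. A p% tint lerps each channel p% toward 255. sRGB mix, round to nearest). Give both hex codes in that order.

57% tone:
  R: 138 − 5.7 = 132.3 → 132
  G: 245 + 0.57×(128−245) = 245 − 66.69 = 178.31 → 178
  B: 51 + 43.89 = 94.89 → 95
  → #84b25f
44% tint:
  R: 138 + 0.44×(255−138) = 138 + 51.48 = 189.48 → 189
  G: 245 + 4.4 = 249.4 → 249
  B: 51 + 89.76 = 140.76 → 141
  → #bdf98d

#84b25f, #bdf98d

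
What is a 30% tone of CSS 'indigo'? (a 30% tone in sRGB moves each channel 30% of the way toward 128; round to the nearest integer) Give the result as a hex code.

CSS indigo is rgb(75, 0, 130).
A 30% tone moves each channel 30% toward 128:
  R: 75 + 15.9 = 90.9 → 91
  G: 0 + 0.3×(128−0) = 0 + 38.4 = 38.4 → 38
  B: 130 − 0.6 = 129.4 → 129
rgb(91, 38, 129) = #5B2681.

#5B2681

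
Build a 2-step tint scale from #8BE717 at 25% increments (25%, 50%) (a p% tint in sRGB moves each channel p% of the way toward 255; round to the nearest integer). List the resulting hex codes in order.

#8BE717 is rgb(139, 231, 23).
25%: (139 + 29 = 168→168, 231 + 6 = 237→237, 23 + 58 = 81→81) → #A8ED51
50%: (139 + 58 = 197→197, 231 + 12 = 243→243, 23 + 116 = 139→139) → #C5F38B

#A8ED51, #C5F38B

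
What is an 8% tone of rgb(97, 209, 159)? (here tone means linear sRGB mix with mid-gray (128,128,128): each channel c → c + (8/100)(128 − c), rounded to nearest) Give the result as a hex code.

#63cb9d

An 8% tone moves each channel 8% toward 128:
  R: 97 + 0.08×(128−97) = 97 + 2.48 = 99.48 → 99
  G: 209 + 0.08×(128−209) = 209 − 6.48 = 202.52 → 203
  B: 159 + 0.08×(128−159) = 159 − 2.48 = 156.52 → 157
rgb(99, 203, 157) = #63cb9d.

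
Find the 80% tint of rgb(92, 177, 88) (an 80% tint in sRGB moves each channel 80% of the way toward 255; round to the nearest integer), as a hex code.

An 80% tint moves each channel 80% toward 255:
  R: 92 + 0.8×(255−92) = 92 + 130.4 = 222.4 → 222
  G: 177 + 62.4 = 239.4 → 239
  B: 88 + 133.6 = 221.6 → 222
rgb(222, 239, 222) = #DEEFDE.

#DEEFDE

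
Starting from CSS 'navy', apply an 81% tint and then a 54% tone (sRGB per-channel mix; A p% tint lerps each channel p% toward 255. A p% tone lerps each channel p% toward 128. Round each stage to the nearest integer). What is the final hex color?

#A4A4AF

CSS navy is rgb(0, 0, 128).
An 81% tint moves each channel 81% toward 255:
  R: 0 + 0.81×(255−0) = 0 + 206.55 = 206.55 → 207
  G: 0 + 206.55 = 206.55 → 207
  B: 128 + 0.81×(255−128) = 128 + 102.87 = 230.87 → 231
After the tint: rgb(207, 207, 231) = #CFCFE7.
Lerp each channel 54% toward 128:
  R: 207 + 0.54×(128−207) = 207 − 42.66 = 164.34 → 164
  G: 207 − 42.66 = 164.34 → 164
  B: 231 − 55.62 = 175.38 → 175
rgb(164, 164, 175) = #A4A4AF.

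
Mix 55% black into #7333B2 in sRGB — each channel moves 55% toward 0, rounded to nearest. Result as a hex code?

#341750

#7333B2 is rgb(115, 51, 178).
Per channel, c → c + 0.55(0 − c):
  R: 115 + 0.55×(0−115) = 115 − 63.25 = 51.75 → 52
  G: 51 + 0.55×(0−51) = 51 − 28.05 = 22.95 → 23
  B: 178 − 97.9 = 80.1 → 80
rgb(52, 23, 80) = #341750.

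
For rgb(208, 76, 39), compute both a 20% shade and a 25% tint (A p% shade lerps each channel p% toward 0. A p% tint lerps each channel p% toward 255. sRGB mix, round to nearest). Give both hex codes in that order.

20% shade:
  R: 208 + 0.2×(0−208) = 208 − 41.6 = 166.4 → 166
  G: 76 − 15.2 = 60.8 → 61
  B: 39 + 0.2×(0−39) = 39 − 7.8 = 31.2 → 31
  → #A63D1F
25% tint:
  R: 208 + 11.75 = 219.75 → 220
  G: 76 + 44.75 = 120.75 → 121
  B: 39 + 54 = 93 → 93
  → #DC795D

#A63D1F, #DC795D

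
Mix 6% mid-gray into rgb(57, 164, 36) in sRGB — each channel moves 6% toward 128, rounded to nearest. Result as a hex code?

A 6% tone moves each channel 6% toward 128:
  R: 57 + 0.06×(128−57) = 57 + 4.26 = 61.26 → 61
  G: 164 − 2.16 = 161.84 → 162
  B: 36 + 5.52 = 41.52 → 42
rgb(61, 162, 42) = #3da22a.

#3da22a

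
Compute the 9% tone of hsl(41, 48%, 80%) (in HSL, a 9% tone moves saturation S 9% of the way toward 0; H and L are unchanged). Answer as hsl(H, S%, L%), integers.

S moves 9% from 48 toward 0: 48 − 4.32 = 43.68 → 44.
H and L are unchanged.

hsl(41, 44%, 80%)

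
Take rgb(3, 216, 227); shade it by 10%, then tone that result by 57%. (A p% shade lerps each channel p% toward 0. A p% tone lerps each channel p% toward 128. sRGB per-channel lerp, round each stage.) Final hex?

Per channel, c → c + 0.1(0 − c):
  R: 3 − 0.3 = 2.7 → 3
  G: 216 + 0.1×(0−216) = 216 − 21.6 = 194.4 → 194
  B: 227 + 0.1×(0−227) = 227 − 22.7 = 204.3 → 204
After the shade: rgb(3, 194, 204) = #03C2CC.
Lerp each channel 57% toward 128:
  R: 3 + 71.25 = 74.25 → 74
  G: 194 + 0.57×(128−194) = 194 − 37.62 = 156.38 → 156
  B: 204 + 0.57×(128−204) = 204 − 43.32 = 160.68 → 161
rgb(74, 156, 161) = #4A9CA1.

#4A9CA1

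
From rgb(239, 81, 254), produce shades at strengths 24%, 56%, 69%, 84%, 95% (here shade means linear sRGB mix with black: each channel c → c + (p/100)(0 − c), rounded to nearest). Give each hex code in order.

24%: (239 − 57.36 = 181.64→182, 81 − 19.44 = 61.56→62, 254 − 60.96 = 193.04→193) → #b63ec1
56%: (239 − 133.84 = 105.16→105, 81 − 45.36 = 35.64→36, 254 − 142.24 = 111.76→112) → #692470
69%: (239 − 164.91 = 74.09→74, 81 − 55.89 = 25.11→25, 254 − 175.26 = 78.74→79) → #4a194f
84%: (239 − 200.76 = 38.24→38, 81 − 68.04 = 12.96→13, 254 − 213.36 = 40.64→41) → #260d29
95%: (239 − 227.05 = 11.95→12, 81 − 76.95 = 4.05→4, 254 − 241.3 = 12.7→13) → #0c040d

#b63ec1, #692470, #4a194f, #260d29, #0c040d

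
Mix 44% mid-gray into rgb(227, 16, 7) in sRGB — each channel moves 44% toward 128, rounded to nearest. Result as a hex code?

A 44% tone moves each channel 44% toward 128:
  R: 227 + 0.44×(128−227) = 227 − 43.56 = 183.44 → 183
  G: 16 + 0.44×(128−16) = 16 + 49.28 = 65.28 → 65
  B: 7 + 53.24 = 60.24 → 60
rgb(183, 65, 60) = #b7413c.

#b7413c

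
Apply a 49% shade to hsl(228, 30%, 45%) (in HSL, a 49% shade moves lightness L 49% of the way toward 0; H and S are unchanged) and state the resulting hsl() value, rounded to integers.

L moves 49% from 45 toward 0: 45 − 22.05 = 22.95 → 23.
H and S are unchanged.

hsl(228, 30%, 23%)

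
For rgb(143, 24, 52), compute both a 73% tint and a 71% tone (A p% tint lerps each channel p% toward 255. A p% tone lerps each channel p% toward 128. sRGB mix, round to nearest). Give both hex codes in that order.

73% tint:
  R: 143 + 81.76 = 224.76 → 225
  G: 24 + 0.73×(255−24) = 24 + 168.63 = 192.63 → 193
  B: 52 + 0.73×(255−52) = 52 + 148.19 = 200.19 → 200
  → #E1C1C8
71% tone:
  R: 143 − 10.65 = 132.35 → 132
  G: 24 + 0.71×(128−24) = 24 + 73.84 = 97.84 → 98
  B: 52 + 53.96 = 105.96 → 106
  → #84626A

#E1C1C8, #84626A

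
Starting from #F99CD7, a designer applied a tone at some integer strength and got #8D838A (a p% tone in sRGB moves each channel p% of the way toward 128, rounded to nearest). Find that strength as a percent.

#F99CD7 is rgb(249, 156, 215); #8D838A is rgb(141, 131, 138).
On the R channel (widest range): 141 ≈ 249 + (p/100)(128 − 249), so p ≈ 100×(141 − 249)/(128 − 249) = -10800/-121 = 89.26.
p = 89 reproduces all three channels after rounding.

89%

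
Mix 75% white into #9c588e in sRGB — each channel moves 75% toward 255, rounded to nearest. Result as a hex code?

#9c588e is rgb(156, 88, 142).
Per channel, c → c + 0.75(255 − c):
  R: 156 + 74.25 = 230.25 → 230
  G: 88 + 0.75×(255−88) = 88 + 125.25 = 213.25 → 213
  B: 142 + 0.75×(255−142) = 142 + 84.75 = 226.75 → 227
rgb(230, 213, 227) = #e6d5e3.

#e6d5e3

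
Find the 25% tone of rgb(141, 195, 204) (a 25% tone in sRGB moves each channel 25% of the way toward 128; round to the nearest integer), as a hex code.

#8AB2B9

Lerp each channel 25% toward 128:
  R: 141 + 0.25×(128−141) = 141 − 3.25 = 137.75 → 138
  G: 195 + 0.25×(128−195) = 195 − 16.75 = 178.25 → 178
  B: 204 + 0.25×(128−204) = 204 − 19 = 185 → 185
rgb(138, 178, 185) = #8AB2B9.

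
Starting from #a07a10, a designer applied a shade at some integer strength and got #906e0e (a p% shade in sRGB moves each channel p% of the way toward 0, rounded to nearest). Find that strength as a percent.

#a07a10 is rgb(160, 122, 16); #906e0e is rgb(144, 110, 14).
On the R channel (widest range): 144 ≈ 160 + (p/100)(0 − 160), so p ≈ 100×(144 − 160)/(0 − 160) = -1600/-160 = 10.00.
p = 10 reproduces all three channels after rounding.

10%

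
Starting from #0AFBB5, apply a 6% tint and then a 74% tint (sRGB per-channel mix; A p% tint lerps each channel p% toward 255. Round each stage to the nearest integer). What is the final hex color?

#0AFBB5 is rgb(10, 251, 181).
Lerp each channel 6% toward 255:
  R: 10 + 0.06×(255−10) = 10 + 14.7 = 24.7 → 25
  G: 251 + 0.06×(255−251) = 251 + 0.24 = 251.24 → 251
  B: 181 + 0.06×(255−181) = 181 + 4.44 = 185.44 → 185
After the tint: rgb(25, 251, 185) = #19FBB9.
Lerp each channel 74% toward 255:
  R: 25 + 0.74×(255−25) = 25 + 170.2 = 195.2 → 195
  G: 251 + 0.74×(255−251) = 251 + 2.96 = 253.96 → 254
  B: 185 + 51.8 = 236.8 → 237
rgb(195, 254, 237) = #C3FEED.

#C3FEED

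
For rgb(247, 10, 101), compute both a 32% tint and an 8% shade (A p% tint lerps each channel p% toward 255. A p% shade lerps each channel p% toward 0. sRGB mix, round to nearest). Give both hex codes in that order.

#FA5896, #E3095D

32% tint:
  R: 247 + 2.56 = 249.56 → 250
  G: 10 + 0.32×(255−10) = 10 + 78.4 = 88.4 → 88
  B: 101 + 49.28 = 150.28 → 150
  → #FA5896
8% shade:
  R: 247 − 19.76 = 227.24 → 227
  G: 10 + 0.08×(0−10) = 10 − 0.8 = 9.2 → 9
  B: 101 + 0.08×(0−101) = 101 − 8.08 = 92.92 → 93
  → #E3095D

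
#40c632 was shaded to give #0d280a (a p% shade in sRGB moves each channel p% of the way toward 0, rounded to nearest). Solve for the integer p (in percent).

80%

#40c632 is rgb(64, 198, 50); #0d280a is rgb(13, 40, 10).
On the G channel (widest range): 40 ≈ 198 + (p/100)(0 − 198), so p ≈ 100×(40 − 198)/(0 − 198) = -15800/-198 = 79.80.
p = 80 reproduces all three channels after rounding.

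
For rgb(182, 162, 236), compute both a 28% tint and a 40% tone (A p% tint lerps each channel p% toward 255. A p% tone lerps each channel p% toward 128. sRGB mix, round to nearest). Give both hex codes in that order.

#CABCF1, #A094C1

28% tint:
  R: 182 + 0.28×(255−182) = 182 + 20.44 = 202.44 → 202
  G: 162 + 0.28×(255−162) = 162 + 26.04 = 188.04 → 188
  B: 236 + 0.28×(255−236) = 236 + 5.32 = 241.32 → 241
  → #CABCF1
40% tone:
  R: 182 − 21.6 = 160.4 → 160
  G: 162 + 0.4×(128−162) = 162 − 13.6 = 148.4 → 148
  B: 236 − 43.2 = 192.8 → 193
  → #A094C1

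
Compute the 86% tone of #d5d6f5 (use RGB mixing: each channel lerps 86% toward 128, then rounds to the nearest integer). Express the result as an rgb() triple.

#d5d6f5 is rgb(213, 214, 245).
Per channel, c → c + 0.86(128 − c):
  R: 213 + 0.86×(128−213) = 213 − 73.1 = 139.9 → 140
  G: 214 + 0.86×(128−214) = 214 − 73.96 = 140.04 → 140
  B: 245 + 0.86×(128−245) = 245 − 100.62 = 144.38 → 144

rgb(140, 140, 144)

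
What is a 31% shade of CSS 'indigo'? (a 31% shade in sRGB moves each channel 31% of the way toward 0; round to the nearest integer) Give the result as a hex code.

CSS indigo is rgb(75, 0, 130).
Lerp each channel 31% toward 0:
  R: 75 + 0.31×(0−75) = 75 − 23.25 = 51.75 → 52
  G: 0 + 0.31×(0−0) = 0 + 0 = 0 → 0
  B: 130 + 0.31×(0−130) = 130 − 40.3 = 89.7 → 90
rgb(52, 0, 90) = #34005A.

#34005A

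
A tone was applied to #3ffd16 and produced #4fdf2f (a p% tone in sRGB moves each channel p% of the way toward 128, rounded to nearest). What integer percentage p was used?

#3ffd16 is rgb(63, 253, 22); #4fdf2f is rgb(79, 223, 47).
On the G channel (widest range): 223 ≈ 253 + (p/100)(128 − 253), so p ≈ 100×(223 − 253)/(128 − 253) = -3000/-125 = 24.00.
p = 24 reproduces all three channels after rounding.

24%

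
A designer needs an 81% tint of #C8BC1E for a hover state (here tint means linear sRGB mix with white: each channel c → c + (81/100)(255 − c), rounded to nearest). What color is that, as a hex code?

#C8BC1E is rgb(200, 188, 30).
An 81% tint moves each channel 81% toward 255:
  R: 200 + 0.81×(255−200) = 200 + 44.55 = 244.55 → 245
  G: 188 + 0.81×(255−188) = 188 + 54.27 = 242.27 → 242
  B: 30 + 0.81×(255−30) = 30 + 182.25 = 212.25 → 212
rgb(245, 242, 212) = #F5F2D4.

#F5F2D4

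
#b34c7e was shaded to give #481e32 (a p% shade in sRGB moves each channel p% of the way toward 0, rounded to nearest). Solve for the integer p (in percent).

#b34c7e is rgb(179, 76, 126); #481e32 is rgb(72, 30, 50).
On the R channel (widest range): 72 ≈ 179 + (p/100)(0 − 179), so p ≈ 100×(72 − 179)/(0 − 179) = -10700/-179 = 59.78.
p = 60 reproduces all three channels after rounding.

60%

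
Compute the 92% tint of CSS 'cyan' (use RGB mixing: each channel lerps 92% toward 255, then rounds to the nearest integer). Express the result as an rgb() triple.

CSS cyan is rgb(0, 255, 255).
Lerp each channel 92% toward 255:
  R: 0 + 0.92×(255−0) = 0 + 234.6 = 234.6 → 235
  G: 255 + 0.92×(255−255) = 255 + 0 = 255 → 255
  B: 255 + 0.92×(255−255) = 255 + 0 = 255 → 255

rgb(235, 255, 255)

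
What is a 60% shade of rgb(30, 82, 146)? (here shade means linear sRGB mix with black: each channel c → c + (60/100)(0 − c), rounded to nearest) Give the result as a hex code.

#0c213a

Lerp each channel 60% toward 0:
  R: 30 + 0.6×(0−30) = 30 − 18 = 12 → 12
  G: 82 + 0.6×(0−82) = 82 − 49.2 = 32.8 → 33
  B: 146 − 87.6 = 58.4 → 58
rgb(12, 33, 58) = #0c213a.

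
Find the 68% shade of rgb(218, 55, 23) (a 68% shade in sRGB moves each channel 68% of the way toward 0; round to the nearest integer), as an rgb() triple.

A 68% shade moves each channel 68% toward 0:
  R: 218 + 0.68×(0−218) = 218 − 148.24 = 69.76 → 70
  G: 55 − 37.4 = 17.6 → 18
  B: 23 − 15.64 = 7.36 → 7

rgb(70, 18, 7)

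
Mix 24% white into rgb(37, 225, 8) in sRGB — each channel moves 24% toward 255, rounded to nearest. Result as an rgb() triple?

rgb(89, 232, 67)

A 24% tint moves each channel 24% toward 255:
  R: 37 + 0.24×(255−37) = 37 + 52.32 = 89.32 → 89
  G: 225 + 0.24×(255−225) = 225 + 7.2 = 232.2 → 232
  B: 8 + 0.24×(255−8) = 8 + 59.28 = 67.28 → 67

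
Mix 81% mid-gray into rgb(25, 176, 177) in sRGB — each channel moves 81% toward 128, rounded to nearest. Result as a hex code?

Lerp each channel 81% toward 128:
  R: 25 + 0.81×(128−25) = 25 + 83.43 = 108.43 → 108
  G: 176 − 38.88 = 137.12 → 137
  B: 177 + 0.81×(128−177) = 177 − 39.69 = 137.31 → 137
rgb(108, 137, 137) = #6C8989.

#6C8989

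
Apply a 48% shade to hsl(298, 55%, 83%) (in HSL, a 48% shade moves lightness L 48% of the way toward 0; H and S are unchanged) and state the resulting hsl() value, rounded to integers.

L moves 48% from 83 toward 0: 83 − 39.84 = 43.16 → 43.
H and S are unchanged.

hsl(298, 55%, 43%)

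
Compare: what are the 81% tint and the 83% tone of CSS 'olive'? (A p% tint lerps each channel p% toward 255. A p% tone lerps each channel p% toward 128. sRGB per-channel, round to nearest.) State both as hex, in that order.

CSS olive is rgb(128, 128, 0).
81% tint:
  R: 128 + 0.81×(255−128) = 128 + 102.87 = 230.87 → 231
  G: 128 + 0.81×(255−128) = 128 + 102.87 = 230.87 → 231
  B: 0 + 0.81×(255−0) = 0 + 206.55 = 206.55 → 207
  → #E7E7CF
83% tone:
  R: 128 + 0.83×(128−128) = 128 + 0 = 128 → 128
  G: 128 + 0.83×(128−128) = 128 + 0 = 128 → 128
  B: 0 + 0.83×(128−0) = 0 + 106.24 = 106.24 → 106
  → #80806A

#E7E7CF, #80806A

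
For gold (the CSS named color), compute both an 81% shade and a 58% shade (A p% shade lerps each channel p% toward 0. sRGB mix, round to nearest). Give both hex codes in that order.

CSS gold is rgb(255, 215, 0).
81% shade:
  R: 255 − 206.55 = 48.45 → 48
  G: 215 + 0.81×(0−215) = 215 − 174.15 = 40.85 → 41
  B: 0 + 0 = 0 → 0
  → #302900
58% shade:
  R: 255 + 0.58×(0−255) = 255 − 147.9 = 107.1 → 107
  G: 215 − 124.7 = 90.3 → 90
  B: 0 + 0.58×(0−0) = 0 + 0 = 0 → 0
  → #6B5A00

#302900, #6B5A00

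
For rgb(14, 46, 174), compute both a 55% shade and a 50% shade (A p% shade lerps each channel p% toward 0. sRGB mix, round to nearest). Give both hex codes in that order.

55% shade:
  R: 14 − 7.7 = 6.3 → 6
  G: 46 − 25.3 = 20.7 → 21
  B: 174 + 0.55×(0−174) = 174 − 95.7 = 78.3 → 78
  → #06154E
50% shade:
  R: 14 + 0.5×(0−14) = 14 − 7 = 7 → 7
  G: 46 + 0.5×(0−46) = 46 − 23 = 23 → 23
  B: 174 + 0.5×(0−174) = 174 − 87 = 87 → 87
  → #071757

#06154E, #071757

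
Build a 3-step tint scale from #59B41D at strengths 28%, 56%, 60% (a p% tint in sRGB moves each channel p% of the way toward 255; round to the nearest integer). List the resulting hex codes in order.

#87C95C, #B6DE9C, #BDE1A5

#59B41D is rgb(89, 180, 29).
28%: (89 + 46.48 = 135.48→135, 180 + 21 = 201→201, 29 + 63.28 = 92.28→92) → #87C95C
56%: (89 + 92.96 = 181.96→182, 180 + 42 = 222→222, 29 + 126.56 = 155.56→156) → #B6DE9C
60%: (89 + 99.6 = 188.6→189, 180 + 45 = 225→225, 29 + 135.6 = 164.6→165) → #BDE1A5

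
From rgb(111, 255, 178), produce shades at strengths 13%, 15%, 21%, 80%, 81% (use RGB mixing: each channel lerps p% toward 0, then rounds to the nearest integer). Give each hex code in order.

13%: (111 − 14.43 = 96.57→97, 255 − 33.15 = 221.85→222, 178 − 23.14 = 154.86→155) → #61DE9B
15%: (111 − 16.65 = 94.35→94, 255 − 38.25 = 216.75→217, 178 − 26.7 = 151.3→151) → #5ED997
21%: (111 − 23.31 = 87.69→88, 255 − 53.55 = 201.45→201, 178 − 37.38 = 140.62→141) → #58C98D
80%: (111 − 88.8 = 22.2→22, 255 − 204 = 51→51, 178 − 142.4 = 35.6→36) → #163324
81%: (111 − 89.91 = 21.09→21, 255 − 206.55 = 48.45→48, 178 − 144.18 = 33.82→34) → #153022

#61DE9B, #5ED997, #58C98D, #163324, #153022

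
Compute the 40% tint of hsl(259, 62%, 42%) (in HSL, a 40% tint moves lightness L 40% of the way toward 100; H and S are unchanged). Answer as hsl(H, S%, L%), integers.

hsl(259, 62%, 65%)

L moves 40% from 42 toward 100: 42 + 23.2 = 65.2 → 65.
H and S are unchanged.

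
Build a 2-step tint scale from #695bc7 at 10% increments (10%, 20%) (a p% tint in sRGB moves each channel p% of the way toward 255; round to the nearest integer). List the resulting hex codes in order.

#695bc7 is rgb(105, 91, 199).
10%: (105 + 15 = 120→120, 91 + 16.4 = 107.4→107, 199 + 5.6 = 204.6→205) → #786bcd
20%: (105 + 30 = 135→135, 91 + 32.8 = 123.8→124, 199 + 11.2 = 210.2→210) → #877cd2

#786bcd, #877cd2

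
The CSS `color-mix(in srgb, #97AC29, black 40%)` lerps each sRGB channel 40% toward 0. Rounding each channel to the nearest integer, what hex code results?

#5B6719

#97AC29 is rgb(151, 172, 41).
Per channel, c → c + 0.4(0 − c):
  R: 151 + 0.4×(0−151) = 151 − 60.4 = 90.6 → 91
  G: 172 + 0.4×(0−172) = 172 − 68.8 = 103.2 → 103
  B: 41 − 16.4 = 24.6 → 25
rgb(91, 103, 25) = #5B6719.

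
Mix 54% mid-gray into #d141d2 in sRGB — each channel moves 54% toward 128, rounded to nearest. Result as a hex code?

#a563a6

#d141d2 is rgb(209, 65, 210).
Lerp each channel 54% toward 128:
  R: 209 + 0.54×(128−209) = 209 − 43.74 = 165.26 → 165
  G: 65 + 0.54×(128−65) = 65 + 34.02 = 99.02 → 99
  B: 210 − 44.28 = 165.72 → 166
rgb(165, 99, 166) = #a563a6.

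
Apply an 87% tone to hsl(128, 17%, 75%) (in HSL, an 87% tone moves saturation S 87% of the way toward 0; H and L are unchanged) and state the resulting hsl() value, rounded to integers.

S moves 87% from 17 toward 0: 17 − 14.79 = 2.21 → 2.
H and L are unchanged.

hsl(128, 2%, 75%)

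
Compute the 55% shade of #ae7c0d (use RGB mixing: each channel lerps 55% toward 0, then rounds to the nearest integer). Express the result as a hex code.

#ae7c0d is rgb(174, 124, 13).
A 55% shade moves each channel 55% toward 0:
  R: 174 − 95.7 = 78.3 → 78
  G: 124 + 0.55×(0−124) = 124 − 68.2 = 55.8 → 56
  B: 13 + 0.55×(0−13) = 13 − 7.15 = 5.85 → 6
rgb(78, 56, 6) = #4e3806.

#4e3806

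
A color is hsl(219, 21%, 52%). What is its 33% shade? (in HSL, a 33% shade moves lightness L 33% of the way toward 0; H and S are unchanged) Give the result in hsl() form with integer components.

hsl(219, 21%, 35%)

L moves 33% from 52 toward 0: 52 − 17.16 = 34.84 → 35.
H and S are unchanged.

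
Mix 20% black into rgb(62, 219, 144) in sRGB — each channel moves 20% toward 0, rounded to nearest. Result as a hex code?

Per channel, c → c + 0.2(0 − c):
  R: 62 − 12.4 = 49.6 → 50
  G: 219 + 0.2×(0−219) = 219 − 43.8 = 175.2 → 175
  B: 144 + 0.2×(0−144) = 144 − 28.8 = 115.2 → 115
rgb(50, 175, 115) = #32AF73.

#32AF73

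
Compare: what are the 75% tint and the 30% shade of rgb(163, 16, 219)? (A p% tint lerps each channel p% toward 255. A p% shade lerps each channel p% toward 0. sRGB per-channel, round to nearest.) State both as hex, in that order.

#e8c3f6, #720b99

75% tint:
  R: 163 + 0.75×(255−163) = 163 + 69 = 232 → 232
  G: 16 + 0.75×(255−16) = 16 + 179.25 = 195.25 → 195
  B: 219 + 0.75×(255−219) = 219 + 27 = 246 → 246
  → #e8c3f6
30% shade:
  R: 163 + 0.3×(0−163) = 163 − 48.9 = 114.1 → 114
  G: 16 + 0.3×(0−16) = 16 − 4.8 = 11.2 → 11
  B: 219 − 65.7 = 153.3 → 153
  → #720b99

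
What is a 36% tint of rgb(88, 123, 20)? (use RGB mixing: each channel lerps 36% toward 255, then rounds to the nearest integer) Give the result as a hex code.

Lerp each channel 36% toward 255:
  R: 88 + 60.12 = 148.12 → 148
  G: 123 + 0.36×(255−123) = 123 + 47.52 = 170.52 → 171
  B: 20 + 0.36×(255−20) = 20 + 84.6 = 104.6 → 105
rgb(148, 171, 105) = #94ab69.

#94ab69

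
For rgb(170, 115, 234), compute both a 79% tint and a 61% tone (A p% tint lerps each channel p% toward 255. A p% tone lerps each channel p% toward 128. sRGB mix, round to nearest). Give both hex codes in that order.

79% tint:
  R: 170 + 67.15 = 237.15 → 237
  G: 115 + 0.79×(255−115) = 115 + 110.6 = 225.6 → 226
  B: 234 + 0.79×(255−234) = 234 + 16.59 = 250.59 → 251
  → #EDE2FB
61% tone:
  R: 170 + 0.61×(128−170) = 170 − 25.62 = 144.38 → 144
  G: 115 + 7.93 = 122.93 → 123
  B: 234 − 64.66 = 169.34 → 169
  → #907BA9

#EDE2FB, #907BA9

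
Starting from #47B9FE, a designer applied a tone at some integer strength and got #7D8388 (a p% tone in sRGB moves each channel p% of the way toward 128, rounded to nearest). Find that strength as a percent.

#47B9FE is rgb(71, 185, 254); #7D8388 is rgb(125, 131, 136).
On the B channel (widest range): 136 ≈ 254 + (p/100)(128 − 254), so p ≈ 100×(136 − 254)/(128 − 254) = -11800/-126 = 93.65.
p = 94 reproduces all three channels after rounding.

94%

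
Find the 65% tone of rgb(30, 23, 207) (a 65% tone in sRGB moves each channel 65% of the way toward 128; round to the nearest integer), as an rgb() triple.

rgb(94, 91, 156)

Per channel, c → c + 0.65(128 − c):
  R: 30 + 0.65×(128−30) = 30 + 63.7 = 93.7 → 94
  G: 23 + 0.65×(128−23) = 23 + 68.25 = 91.25 → 91
  B: 207 − 51.35 = 155.65 → 156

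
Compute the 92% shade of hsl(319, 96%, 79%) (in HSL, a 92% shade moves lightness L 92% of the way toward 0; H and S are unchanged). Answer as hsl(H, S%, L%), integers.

hsl(319, 96%, 6%)

L moves 92% from 79 toward 0: 79 − 72.68 = 6.32 → 6.
H and S are unchanged.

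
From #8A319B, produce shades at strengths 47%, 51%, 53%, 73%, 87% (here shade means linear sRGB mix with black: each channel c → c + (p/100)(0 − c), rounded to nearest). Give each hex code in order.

#491A52, #44184C, #411749, #250D2A, #120614

#8A319B is rgb(138, 49, 155).
47%: (138 − 64.86 = 73.14→73, 49 − 23.03 = 25.97→26, 155 − 72.85 = 82.15→82) → #491A52
51%: (138 − 70.38 = 67.62→68, 49 − 24.99 = 24.01→24, 155 − 79.05 = 75.95→76) → #44184C
53%: (138 − 73.14 = 64.86→65, 49 − 25.97 = 23.03→23, 155 − 82.15 = 72.85→73) → #411749
73%: (138 − 100.74 = 37.26→37, 49 − 35.77 = 13.23→13, 155 − 113.15 = 41.85→42) → #250D2A
87%: (138 − 120.06 = 17.94→18, 49 − 42.63 = 6.37→6, 155 − 134.85 = 20.15→20) → #120614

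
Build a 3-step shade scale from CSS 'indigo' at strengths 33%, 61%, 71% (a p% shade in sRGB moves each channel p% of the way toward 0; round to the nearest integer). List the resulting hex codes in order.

CSS indigo is rgb(75, 0, 130).
33%: (75 − 24.75 = 50.25→50, 0→0, 130 − 42.9 = 87.1→87) → #320057
61%: (75 − 45.75 = 29.25→29, 0→0, 130 − 79.3 = 50.7→51) → #1d0033
71%: (75 − 53.25 = 21.75→22, 0→0, 130 − 92.3 = 37.7→38) → #160026

#320057, #1d0033, #160026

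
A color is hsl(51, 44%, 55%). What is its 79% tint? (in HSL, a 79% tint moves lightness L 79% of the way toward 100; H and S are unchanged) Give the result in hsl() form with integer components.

hsl(51, 44%, 91%)

L moves 79% from 55 toward 100: 55 + 35.55 = 90.55 → 91.
H and S are unchanged.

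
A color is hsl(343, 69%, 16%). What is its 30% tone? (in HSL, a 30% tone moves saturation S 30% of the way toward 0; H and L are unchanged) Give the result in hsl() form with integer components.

hsl(343, 48%, 16%)

S moves 30% from 69 toward 0: 69 − 20.7 = 48.3 → 48.
H and L are unchanged.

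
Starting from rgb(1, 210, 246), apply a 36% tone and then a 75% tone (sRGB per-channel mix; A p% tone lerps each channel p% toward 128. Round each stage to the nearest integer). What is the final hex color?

Lerp each channel 36% toward 128:
  R: 1 + 0.36×(128−1) = 1 + 45.72 = 46.72 → 47
  G: 210 + 0.36×(128−210) = 210 − 29.52 = 180.48 → 180
  B: 246 − 42.48 = 203.52 → 204
After the tone: rgb(47, 180, 204) = #2FB4CC.
Lerp each channel 75% toward 128:
  R: 47 + 0.75×(128−47) = 47 + 60.75 = 107.75 → 108
  G: 180 − 39 = 141 → 141
  B: 204 + 0.75×(128−204) = 204 − 57 = 147 → 147
rgb(108, 141, 147) = #6C8D93.

#6C8D93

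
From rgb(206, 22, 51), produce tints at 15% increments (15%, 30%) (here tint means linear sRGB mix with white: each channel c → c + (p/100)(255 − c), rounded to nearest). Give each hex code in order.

#D53952, #DD5C70

15%: (206 + 7.35 = 213.35→213, 22 + 34.95 = 56.95→57, 51 + 30.6 = 81.6→82) → #D53952
30%: (206 + 14.7 = 220.7→221, 22 + 69.9 = 91.9→92, 51 + 61.2 = 112.2→112) → #DD5C70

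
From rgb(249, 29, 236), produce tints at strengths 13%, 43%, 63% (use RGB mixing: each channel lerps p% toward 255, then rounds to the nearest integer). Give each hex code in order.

13%: (249 + 0.78 = 249.78→250, 29 + 29.38 = 58.38→58, 236 + 2.47 = 238.47→238) → #FA3AEE
43%: (249 + 2.58 = 251.58→252, 29 + 97.18 = 126.18→126, 236 + 8.17 = 244.17→244) → #FC7EF4
63%: (249 + 3.78 = 252.78→253, 29 + 142.38 = 171.38→171, 236 + 11.97 = 247.97→248) → #FDABF8

#FA3AEE, #FC7EF4, #FDABF8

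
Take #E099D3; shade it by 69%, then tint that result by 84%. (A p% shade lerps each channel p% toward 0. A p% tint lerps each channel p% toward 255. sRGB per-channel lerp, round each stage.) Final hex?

#E1DEE1

#E099D3 is rgb(224, 153, 211).
Per channel, c → c + 0.69(0 − c):
  R: 224 + 0.69×(0−224) = 224 − 154.56 = 69.44 → 69
  G: 153 + 0.69×(0−153) = 153 − 105.57 = 47.43 → 47
  B: 211 + 0.69×(0−211) = 211 − 145.59 = 65.41 → 65
After the shade: rgb(69, 47, 65) = #452F41.
Per channel, c → c + 0.84(255 − c):
  R: 69 + 0.84×(255−69) = 69 + 156.24 = 225.24 → 225
  G: 47 + 0.84×(255−47) = 47 + 174.72 = 221.72 → 222
  B: 65 + 0.84×(255−65) = 65 + 159.6 = 224.6 → 225
rgb(225, 222, 225) = #E1DEE1.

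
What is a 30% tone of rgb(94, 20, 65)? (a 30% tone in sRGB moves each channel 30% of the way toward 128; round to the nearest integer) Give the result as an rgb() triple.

rgb(104, 52, 84)

Lerp each channel 30% toward 128:
  R: 94 + 0.3×(128−94) = 94 + 10.2 = 104.2 → 104
  G: 20 + 0.3×(128−20) = 20 + 32.4 = 52.4 → 52
  B: 65 + 18.9 = 83.9 → 84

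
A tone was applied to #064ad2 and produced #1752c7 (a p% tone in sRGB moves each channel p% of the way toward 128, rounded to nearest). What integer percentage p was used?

#064ad2 is rgb(6, 74, 210); #1752c7 is rgb(23, 82, 199).
On the R channel (widest range): 23 ≈ 6 + (p/100)(128 − 6), so p ≈ 100×(23 − 6)/(128 − 6) = 1700/122 = 13.93.
p = 14 reproduces all three channels after rounding.

14%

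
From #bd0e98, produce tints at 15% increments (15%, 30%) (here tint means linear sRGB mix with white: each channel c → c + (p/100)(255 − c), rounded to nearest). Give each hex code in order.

#c732a7, #d156b7

#bd0e98 is rgb(189, 14, 152).
15%: (189 + 9.9 = 198.9→199, 14 + 36.15 = 50.15→50, 152 + 15.45 = 167.45→167) → #c732a7
30%: (189 + 19.8 = 208.8→209, 14 + 72.3 = 86.3→86, 152 + 30.9 = 182.9→183) → #d156b7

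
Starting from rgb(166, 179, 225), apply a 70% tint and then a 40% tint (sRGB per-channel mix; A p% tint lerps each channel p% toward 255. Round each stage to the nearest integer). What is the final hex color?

#eff1fa

Per channel, c → c + 0.7(255 − c):
  R: 166 + 62.3 = 228.3 → 228
  G: 179 + 53.2 = 232.2 → 232
  B: 225 + 0.7×(255−225) = 225 + 21 = 246 → 246
After the tint: rgb(228, 232, 246) = #e4e8f6.
A 40% tint moves each channel 40% toward 255:
  R: 228 + 10.8 = 238.8 → 239
  G: 232 + 9.2 = 241.2 → 241
  B: 246 + 3.6 = 249.6 → 250
rgb(239, 241, 250) = #eff1fa.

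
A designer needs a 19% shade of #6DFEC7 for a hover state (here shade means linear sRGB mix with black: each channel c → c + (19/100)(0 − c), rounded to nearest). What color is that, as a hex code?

#6DFEC7 is rgb(109, 254, 199).
Per channel, c → c + 0.19(0 − c):
  R: 109 − 20.71 = 88.29 → 88
  G: 254 + 0.19×(0−254) = 254 − 48.26 = 205.74 → 206
  B: 199 + 0.19×(0−199) = 199 − 37.81 = 161.19 → 161
rgb(88, 206, 161) = #58CEA1.

#58CEA1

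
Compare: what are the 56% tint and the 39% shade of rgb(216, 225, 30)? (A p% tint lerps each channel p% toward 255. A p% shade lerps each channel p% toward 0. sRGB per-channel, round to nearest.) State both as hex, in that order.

56% tint:
  R: 216 + 21.84 = 237.84 → 238
  G: 225 + 0.56×(255−225) = 225 + 16.8 = 241.8 → 242
  B: 30 + 126 = 156 → 156
  → #EEF29C
39% shade:
  R: 216 + 0.39×(0−216) = 216 − 84.24 = 131.76 → 132
  G: 225 − 87.75 = 137.25 → 137
  B: 30 + 0.39×(0−30) = 30 − 11.7 = 18.3 → 18
  → #848912

#EEF29C, #848912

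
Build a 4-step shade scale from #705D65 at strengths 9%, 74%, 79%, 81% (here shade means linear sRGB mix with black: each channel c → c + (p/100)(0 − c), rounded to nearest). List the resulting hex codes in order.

#705D65 is rgb(112, 93, 101).
9%: (112 − 10.08 = 101.92→102, 93 − 8.37 = 84.63→85, 101 − 9.09 = 91.91→92) → #66555C
74%: (112 − 82.88 = 29.12→29, 93 − 68.82 = 24.18→24, 101 − 74.74 = 26.26→26) → #1D181A
79%: (112 − 88.48 = 23.52→24, 93 − 73.47 = 19.53→20, 101 − 79.79 = 21.21→21) → #181415
81%: (112 − 90.72 = 21.28→21, 93 − 75.33 = 17.67→18, 101 − 81.81 = 19.19→19) → #151213

#66555C, #1D181A, #181415, #151213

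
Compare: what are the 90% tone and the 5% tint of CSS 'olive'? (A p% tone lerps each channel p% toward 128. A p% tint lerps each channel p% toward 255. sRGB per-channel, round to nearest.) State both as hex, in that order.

CSS olive is rgb(128, 128, 0).
90% tone:
  R: 128 + 0 = 128 → 128
  G: 128 + 0 = 128 → 128
  B: 0 + 0.9×(128−0) = 0 + 115.2 = 115.2 → 115
  → #808073
5% tint:
  R: 128 + 0.05×(255−128) = 128 + 6.35 = 134.35 → 134
  G: 128 + 6.35 = 134.35 → 134
  B: 0 + 0.05×(255−0) = 0 + 12.75 = 12.75 → 13
  → #86860D

#808073, #86860D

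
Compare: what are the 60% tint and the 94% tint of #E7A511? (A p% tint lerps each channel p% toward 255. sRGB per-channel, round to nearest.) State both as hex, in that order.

#E7A511 is rgb(231, 165, 17).
60% tint:
  R: 231 + 0.6×(255−231) = 231 + 14.4 = 245.4 → 245
  G: 165 + 0.6×(255−165) = 165 + 54 = 219 → 219
  B: 17 + 0.6×(255−17) = 17 + 142.8 = 159.8 → 160
  → #F5DBA0
94% tint:
  R: 231 + 0.94×(255−231) = 231 + 22.56 = 253.56 → 254
  G: 165 + 0.94×(255−165) = 165 + 84.6 = 249.6 → 250
  B: 17 + 223.72 = 240.72 → 241
  → #FEFAF1

#F5DBA0, #FEFAF1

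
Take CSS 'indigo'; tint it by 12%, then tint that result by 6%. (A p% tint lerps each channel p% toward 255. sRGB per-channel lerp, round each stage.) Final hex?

CSS indigo is rgb(75, 0, 130).
Per channel, c → c + 0.12(255 − c):
  R: 75 + 0.12×(255−75) = 75 + 21.6 = 96.6 → 97
  G: 0 + 30.6 = 30.6 → 31
  B: 130 + 0.12×(255−130) = 130 + 15 = 145 → 145
After the tint: rgb(97, 31, 145) = #611f91.
Lerp each channel 6% toward 255:
  R: 97 + 0.06×(255−97) = 97 + 9.48 = 106.48 → 106
  G: 31 + 0.06×(255−31) = 31 + 13.44 = 44.44 → 44
  B: 145 + 0.06×(255−145) = 145 + 6.6 = 151.6 → 152
rgb(106, 44, 152) = #6a2c98.

#6a2c98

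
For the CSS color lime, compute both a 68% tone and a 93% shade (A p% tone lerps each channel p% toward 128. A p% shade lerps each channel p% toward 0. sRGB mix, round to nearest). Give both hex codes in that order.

#57A957, #001200

CSS lime is rgb(0, 255, 0).
68% tone:
  R: 0 + 0.68×(128−0) = 0 + 87.04 = 87.04 → 87
  G: 255 + 0.68×(128−255) = 255 − 86.36 = 168.64 → 169
  B: 0 + 0.68×(128−0) = 0 + 87.04 = 87.04 → 87
  → #57A957
93% shade:
  R: 0 + 0.93×(0−0) = 0 + 0 = 0 → 0
  G: 255 + 0.93×(0−255) = 255 − 237.15 = 17.85 → 18
  B: 0 + 0 = 0 → 0
  → #001200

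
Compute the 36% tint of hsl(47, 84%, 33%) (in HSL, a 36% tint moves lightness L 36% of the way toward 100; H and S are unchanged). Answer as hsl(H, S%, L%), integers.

L moves 36% from 33 toward 100: 33 + 24.12 = 57.12 → 57.
H and S are unchanged.

hsl(47, 84%, 57%)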